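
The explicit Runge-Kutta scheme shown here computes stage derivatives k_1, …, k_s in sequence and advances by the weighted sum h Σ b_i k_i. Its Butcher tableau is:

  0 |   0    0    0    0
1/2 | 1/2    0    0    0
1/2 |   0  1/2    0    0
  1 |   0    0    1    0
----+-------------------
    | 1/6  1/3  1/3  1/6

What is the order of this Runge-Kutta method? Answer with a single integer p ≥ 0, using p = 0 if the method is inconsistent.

4

b = (1/6, 1/3, 1/3, 1/6)
c = (0, 1/2, 1/2, 1)
Ac = (0, 0, 1/4, 1/2)
Σ b_i: 1/6·1 + 1/3·1 + 1/3·1 + 1/6·1 = 1 ✓
b·c: 1/3·1/2 + 1/3·1/2 + 1/6·1 = 1/2 ✓
b·c²: 1/3·1/4 + 1/3·1/4 + 1/6·1 = 1/3 ✓
b·Ac: 1/3·1/4 + 1/6·1/2 = 1/6 ✓
b·c³: 1/3·1/8 + 1/3·1/8 + 1/6·1 = 1/4 ✓
b·(c∘Ac): 1/3·1/8 + 1/6·1/2 = 1/8 ✓
b·Ac²: 1/3·1/8 + 1/6·1/4 = 1/12 ✓
b·A²c: 1/6·1/4 = 1/24 ✓; 4 stages ⇒ order 4.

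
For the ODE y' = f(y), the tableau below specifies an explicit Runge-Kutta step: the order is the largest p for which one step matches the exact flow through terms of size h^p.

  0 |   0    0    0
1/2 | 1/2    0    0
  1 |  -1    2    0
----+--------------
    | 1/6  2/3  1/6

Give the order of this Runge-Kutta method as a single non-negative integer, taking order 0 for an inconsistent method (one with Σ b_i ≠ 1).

3

b = (1/6, 2/3, 1/6)
c = (0, 1/2, 1)
Ac = (0, 0, 1)
Σ b_i: 1/6·1 + 2/3·1 + 1/6·1 = 1 ✓
b·c: 2/3·1/2 + 1/6·1 = 1/2 ✓
b·c²: 2/3·1/4 + 1/6·1 = 1/3 ✓
b·Ac: 1/6·1 = 1/6 ✓; 3 stages ⇒ order 3.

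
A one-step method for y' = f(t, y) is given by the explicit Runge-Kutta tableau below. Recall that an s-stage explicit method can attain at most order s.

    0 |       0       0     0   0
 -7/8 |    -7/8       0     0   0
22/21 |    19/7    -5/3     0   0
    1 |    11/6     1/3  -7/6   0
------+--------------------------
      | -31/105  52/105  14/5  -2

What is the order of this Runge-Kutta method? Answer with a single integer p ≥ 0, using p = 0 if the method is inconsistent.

b = (-31/105, 52/105, 14/5, -2)
c = (0, -7/8, 22/21, 1)
Ac = (0, 0, 35/24, -109/72)
Σ b_i: (-31/105)·1 + 52/105·1 + 14/5·1 + (-2)·1 = 1 ✓
b·c: 52/105·(-7/8) + 14/5·22/21 + (-2)·1 = 1/2 ✓
b·c²: 52/105·49/64 + 14/5·484/441 + (-2)·1 = 7319/5040 ≠ 1/3 ⇒ order 2.
b·Ac: 14/5·35/24 + (-2)·(-109/72) = 64/9 ≠ 1/6

2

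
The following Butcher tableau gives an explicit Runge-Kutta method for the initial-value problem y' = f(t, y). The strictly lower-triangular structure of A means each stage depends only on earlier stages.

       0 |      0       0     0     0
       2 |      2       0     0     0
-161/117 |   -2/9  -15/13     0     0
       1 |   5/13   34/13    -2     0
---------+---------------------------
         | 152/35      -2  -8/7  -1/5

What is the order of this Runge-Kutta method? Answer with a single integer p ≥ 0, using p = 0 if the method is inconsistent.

b = (152/35, -2, -8/7, -1/5)
c = (0, 2, -161/117, 1)
Ac = (0, 0, -30/13, 934/117)
Σ b_i: 152/35·1 + (-2)·1 + (-8/7)·1 + (-1/5)·1 = 1 ✓
b·c: (-2)·2 + (-8/7)·(-161/117) + (-1/5)·1 = -1537/585 ≠ 1/2 ⇒ order 1.

1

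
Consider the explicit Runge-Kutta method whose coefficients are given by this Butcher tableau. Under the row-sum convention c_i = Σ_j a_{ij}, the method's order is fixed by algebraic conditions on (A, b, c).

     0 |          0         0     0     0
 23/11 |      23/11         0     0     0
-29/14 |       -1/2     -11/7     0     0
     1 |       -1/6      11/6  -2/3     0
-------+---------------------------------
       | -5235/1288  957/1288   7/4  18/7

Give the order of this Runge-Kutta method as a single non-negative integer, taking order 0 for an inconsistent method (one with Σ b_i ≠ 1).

2

b = (-5235/1288, 957/1288, 7/4, 18/7)
c = (0, 23/11, -29/14, 1)
Ac = (0, 0, -23/7, 73/14)
Σ b_i: (-5235/1288)·1 + 957/1288·1 + 7/4·1 + 18/7·1 = 1 ✓
b·c: 957/1288·23/11 + 7/4·(-29/14) + 18/7·1 = 1/2 ✓
b·c²: 957/1288·529/121 + 7/4·841/196 + 18/7·1 = 16421/1232 ≠ 1/3 ⇒ order 2.
b·Ac: 7/4·(-23/7) + 18/7·73/14 = 1501/196 ≠ 1/6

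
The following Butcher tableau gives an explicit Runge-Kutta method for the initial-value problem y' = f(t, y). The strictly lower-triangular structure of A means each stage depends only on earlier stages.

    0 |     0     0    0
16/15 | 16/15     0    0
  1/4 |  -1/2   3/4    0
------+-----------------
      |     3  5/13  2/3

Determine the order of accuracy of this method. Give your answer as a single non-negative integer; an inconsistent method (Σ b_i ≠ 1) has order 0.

b = (3, 5/13, 2/3)
c = (0, 16/15, 1/4)
Ac = (0, 0, 4/5)
Σ b_i: 3·1 + 5/13·1 + 2/3·1 = 158/39 ≠ 1 ⇒ order 0.

0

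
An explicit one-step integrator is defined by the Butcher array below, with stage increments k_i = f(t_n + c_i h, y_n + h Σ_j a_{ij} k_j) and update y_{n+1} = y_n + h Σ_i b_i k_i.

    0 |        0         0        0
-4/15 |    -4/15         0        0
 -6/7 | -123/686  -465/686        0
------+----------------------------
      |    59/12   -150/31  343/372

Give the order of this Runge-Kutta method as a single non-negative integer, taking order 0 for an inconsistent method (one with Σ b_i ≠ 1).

b = (59/12, -150/31, 343/372)
c = (0, -4/15, -6/7)
Ac = (0, 0, 62/343)
Σ b_i: 59/12·1 + (-150/31)·1 + 343/372·1 = 1 ✓
b·c: (-150/31)·(-4/15) + 343/372·(-6/7) = 1/2 ✓
b·c²: (-150/31)·16/225 + 343/372·36/49 = 1/3 ✓
b·Ac: 343/372·62/343 = 1/6 ✓; 3 stages ⇒ order 3.

3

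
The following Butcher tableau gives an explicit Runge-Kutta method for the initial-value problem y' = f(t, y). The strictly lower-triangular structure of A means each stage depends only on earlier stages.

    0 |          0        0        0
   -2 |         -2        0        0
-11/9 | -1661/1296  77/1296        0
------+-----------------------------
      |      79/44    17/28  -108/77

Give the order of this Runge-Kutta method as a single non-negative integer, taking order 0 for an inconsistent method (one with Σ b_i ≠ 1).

3

b = (79/44, 17/28, -108/77)
c = (0, -2, -11/9)
Ac = (0, 0, -77/648)
Σ b_i: 79/44·1 + 17/28·1 + (-108/77)·1 = 1 ✓
b·c: 17/28·(-2) + (-108/77)·(-11/9) = 1/2 ✓
b·c²: 17/28·4 + (-108/77)·121/81 = 1/3 ✓
b·Ac: (-108/77)·(-77/648) = 1/6 ✓; 3 stages ⇒ order 3.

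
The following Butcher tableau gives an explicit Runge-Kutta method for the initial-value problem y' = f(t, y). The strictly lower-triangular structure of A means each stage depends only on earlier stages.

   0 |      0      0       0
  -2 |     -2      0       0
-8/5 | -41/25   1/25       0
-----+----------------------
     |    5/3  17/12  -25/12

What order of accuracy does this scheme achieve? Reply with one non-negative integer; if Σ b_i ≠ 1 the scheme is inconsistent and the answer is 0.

b = (5/3, 17/12, -25/12)
c = (0, -2, -8/5)
Ac = (0, 0, -2/25)
Σ b_i: 5/3·1 + 17/12·1 + (-25/12)·1 = 1 ✓
b·c: 17/12·(-2) + (-25/12)·(-8/5) = 1/2 ✓
b·c²: 17/12·4 + (-25/12)·64/25 = 1/3 ✓
b·Ac: (-25/12)·(-2/25) = 1/6 ✓; 3 stages ⇒ order 3.

3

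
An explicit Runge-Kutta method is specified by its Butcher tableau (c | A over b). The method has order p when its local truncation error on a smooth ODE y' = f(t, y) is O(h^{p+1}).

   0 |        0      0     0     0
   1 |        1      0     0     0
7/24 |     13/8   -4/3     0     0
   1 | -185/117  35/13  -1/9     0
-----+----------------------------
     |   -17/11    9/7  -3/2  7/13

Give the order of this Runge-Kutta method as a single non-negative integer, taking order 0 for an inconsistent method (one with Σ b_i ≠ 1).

b = (-17/11, 9/7, -3/2, 7/13)
c = (0, 1, 7/24, 1)
Ac = (0, 0, -4/3, 7469/2808)
Σ b_i: (-17/11)·1 + 9/7·1 + (-3/2)·1 + 7/13·1 = -2445/2002 ≠ 1 ⇒ order 0.

0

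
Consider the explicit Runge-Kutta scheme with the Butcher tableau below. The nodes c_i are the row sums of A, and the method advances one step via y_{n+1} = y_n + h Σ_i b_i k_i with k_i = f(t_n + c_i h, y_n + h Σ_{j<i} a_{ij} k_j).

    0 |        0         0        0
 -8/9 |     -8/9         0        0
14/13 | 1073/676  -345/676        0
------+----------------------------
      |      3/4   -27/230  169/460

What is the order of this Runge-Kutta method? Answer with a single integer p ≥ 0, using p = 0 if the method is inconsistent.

3

b = (3/4, -27/230, 169/460)
c = (0, -8/9, 14/13)
Ac = (0, 0, 230/507)
Σ b_i: 3/4·1 + (-27/230)·1 + 169/460·1 = 1 ✓
b·c: (-27/230)·(-8/9) + 169/460·14/13 = 1/2 ✓
b·c²: (-27/230)·64/81 + 169/460·196/169 = 1/3 ✓
b·Ac: 169/460·230/507 = 1/6 ✓; 3 stages ⇒ order 3.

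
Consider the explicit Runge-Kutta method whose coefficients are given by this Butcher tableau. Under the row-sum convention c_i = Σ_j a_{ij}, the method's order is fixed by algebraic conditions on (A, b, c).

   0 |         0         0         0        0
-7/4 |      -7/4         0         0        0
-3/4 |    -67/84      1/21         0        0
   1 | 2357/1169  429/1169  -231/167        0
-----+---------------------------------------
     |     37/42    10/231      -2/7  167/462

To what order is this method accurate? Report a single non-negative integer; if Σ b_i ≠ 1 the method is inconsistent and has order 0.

4

b = (37/42, 10/231, -2/7, 167/462)
c = (0, -7/4, -3/4, 1)
Ac = (0, 0, -1/12, 66/167)
Σ b_i: 37/42·1 + 10/231·1 + (-2/7)·1 + 167/462·1 = 1 ✓
b·c: 10/231·(-7/4) + (-2/7)·(-3/4) + 167/462·1 = 1/2 ✓
b·c²: 10/231·49/16 + (-2/7)·9/16 + 167/462·1 = 1/3 ✓
b·Ac: (-2/7)·(-1/12) + 167/462·66/167 = 1/6 ✓
b·c³: 10/231·(-343/64) + (-2/7)·(-27/64) + 167/462·1 = 1/4 ✓
b·(c∘Ac): (-2/7)·1/16 + 167/462·66/167 = 1/8 ✓
b·Ac²: (-2/7)·7/48 + 167/462·231/668 = 1/12 ✓
b·A²c: 167/462·77/668 = 1/24 ✓; 4 stages ⇒ order 4.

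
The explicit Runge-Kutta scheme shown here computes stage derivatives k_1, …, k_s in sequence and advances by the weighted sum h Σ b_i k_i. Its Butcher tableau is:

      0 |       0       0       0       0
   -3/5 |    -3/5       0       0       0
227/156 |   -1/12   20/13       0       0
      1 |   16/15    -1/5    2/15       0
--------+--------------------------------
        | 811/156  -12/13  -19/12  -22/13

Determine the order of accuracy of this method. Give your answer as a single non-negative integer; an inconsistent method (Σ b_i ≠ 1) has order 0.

b = (811/156, -12/13, -19/12, -22/13)
c = (0, -3/5, 227/156, 1)
Ac = (0, 0, -12/13, 1837/5850)
Σ b_i: 811/156·1 + (-12/13)·1 + (-19/12)·1 + (-22/13)·1 = 1 ✓
b·c: (-12/13)·(-3/5) + (-19/12)·227/156 + (-22/13)·1 = -32221/9360 ≠ 1/2 ⇒ order 1.

1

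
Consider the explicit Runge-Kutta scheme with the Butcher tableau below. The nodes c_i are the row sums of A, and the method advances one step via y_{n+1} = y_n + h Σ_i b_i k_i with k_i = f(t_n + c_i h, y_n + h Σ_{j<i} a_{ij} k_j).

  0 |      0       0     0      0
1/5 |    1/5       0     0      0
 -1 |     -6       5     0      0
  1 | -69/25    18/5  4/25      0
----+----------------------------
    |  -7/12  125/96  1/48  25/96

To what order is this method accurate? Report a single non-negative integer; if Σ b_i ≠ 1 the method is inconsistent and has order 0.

b = (-7/12, 125/96, 1/48, 25/96)
c = (0, 1/5, -1, 1)
Ac = (0, 0, 1, 14/25)
Σ b_i: (-7/12)·1 + 125/96·1 + 1/48·1 + 25/96·1 = 1 ✓
b·c: 125/96·1/5 + 1/48·(-1) + 25/96·1 = 1/2 ✓
b·c²: 125/96·1/25 + 1/48·1 + 25/96·1 = 1/3 ✓
b·Ac: 1/48·1 + 25/96·14/25 = 1/6 ✓
b·c³: 125/96·1/125 + 1/48·(-1) + 25/96·1 = 1/4 ✓
b·(c∘Ac): 1/48·(-1) + 25/96·14/25 = 1/8 ✓
b·Ac²: 1/48·1/5 + 25/96·38/125 = 1/12 ✓
b·A²c: 25/96·4/25 = 1/24 ✓; 4 stages ⇒ order 4.

4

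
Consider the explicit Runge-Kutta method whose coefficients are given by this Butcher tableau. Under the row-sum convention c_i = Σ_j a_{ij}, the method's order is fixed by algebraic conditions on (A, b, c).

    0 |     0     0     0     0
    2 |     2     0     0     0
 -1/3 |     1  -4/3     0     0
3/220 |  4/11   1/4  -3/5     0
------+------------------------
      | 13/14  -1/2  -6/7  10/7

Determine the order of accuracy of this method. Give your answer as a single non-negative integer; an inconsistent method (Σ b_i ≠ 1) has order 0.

1

b = (13/14, -1/2, -6/7, 10/7)
c = (0, 2, -1/3, 3/220)
Ac = (0, 0, -8/3, 7/10)
Σ b_i: 13/14·1 + (-1/2)·1 + (-6/7)·1 + 10/7·1 = 1 ✓
b·c: (-1/2)·2 + (-6/7)·(-1/3) + 10/7·3/220 = -107/154 ≠ 1/2 ⇒ order 1.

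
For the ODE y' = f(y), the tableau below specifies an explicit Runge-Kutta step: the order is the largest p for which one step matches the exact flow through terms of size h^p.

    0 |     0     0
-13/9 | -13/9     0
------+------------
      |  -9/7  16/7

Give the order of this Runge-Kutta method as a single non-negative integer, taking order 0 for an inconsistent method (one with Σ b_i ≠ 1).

b = (-9/7, 16/7)
c = (0, -13/9)
Σ b_i: (-9/7)·1 + 16/7·1 = 1 ✓
b·c: 16/7·(-13/9) = -208/63 ≠ 1/2 ⇒ order 1.

1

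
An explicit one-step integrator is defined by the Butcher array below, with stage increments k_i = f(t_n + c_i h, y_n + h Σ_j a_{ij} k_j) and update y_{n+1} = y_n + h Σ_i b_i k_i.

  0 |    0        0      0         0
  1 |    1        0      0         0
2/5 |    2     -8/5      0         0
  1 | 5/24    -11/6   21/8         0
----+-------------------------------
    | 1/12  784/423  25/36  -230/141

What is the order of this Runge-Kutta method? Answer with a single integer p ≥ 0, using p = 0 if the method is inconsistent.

3

b = (1/12, 784/423, 25/36, -230/141)
c = (0, 1, 2/5, 1)
Ac = (0, 0, -8/5, -47/60)
Σ b_i: 1/12·1 + 784/423·1 + 25/36·1 + (-230/141)·1 = 1 ✓
b·c: 784/423·1 + 25/36·2/5 + (-230/141)·1 = 1/2 ✓
b·c²: 784/423·1 + 25/36·4/25 + (-230/141)·1 = 1/3 ✓
b·Ac: 25/36·(-8/5) + (-230/141)·(-47/60) = 1/6 ✓
b·c³: 784/423·1 + 25/36·8/125 + (-230/141)·1 = 4/15 ≠ 1/4 ⇒ order 3.
b·(c∘Ac): 25/36·(-16/25) + (-230/141)·(-47/60) = 5/6 ≠ 1/8
b·Ac²: 25/36·(-8/5) + (-230/141)·(-106/75) = 842/705 ≠ 1/12
b·A²c: (-230/141)·(-21/5) = 322/47 ≠ 1/24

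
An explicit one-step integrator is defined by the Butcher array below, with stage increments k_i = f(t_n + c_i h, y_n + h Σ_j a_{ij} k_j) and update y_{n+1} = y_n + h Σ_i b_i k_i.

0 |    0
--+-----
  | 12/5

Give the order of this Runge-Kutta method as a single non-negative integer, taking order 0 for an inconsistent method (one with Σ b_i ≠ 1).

0

b = (12/5)
c = (0)
Σ b_i: 12/5·1 = 12/5 ≠ 1 ⇒ order 0.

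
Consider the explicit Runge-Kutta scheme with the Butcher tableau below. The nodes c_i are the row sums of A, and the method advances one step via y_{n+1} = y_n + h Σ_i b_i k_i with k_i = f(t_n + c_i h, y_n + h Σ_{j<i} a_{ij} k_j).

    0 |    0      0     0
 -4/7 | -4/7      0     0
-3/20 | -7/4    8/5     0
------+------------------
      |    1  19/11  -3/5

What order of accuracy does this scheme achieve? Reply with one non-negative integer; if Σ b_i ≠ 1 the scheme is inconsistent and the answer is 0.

b = (1, 19/11, -3/5)
c = (0, -4/7, -3/20)
Ac = (0, 0, -32/35)
Σ b_i: 1·1 + 19/11·1 + (-3/5)·1 = 117/55 ≠ 1 ⇒ order 0.

0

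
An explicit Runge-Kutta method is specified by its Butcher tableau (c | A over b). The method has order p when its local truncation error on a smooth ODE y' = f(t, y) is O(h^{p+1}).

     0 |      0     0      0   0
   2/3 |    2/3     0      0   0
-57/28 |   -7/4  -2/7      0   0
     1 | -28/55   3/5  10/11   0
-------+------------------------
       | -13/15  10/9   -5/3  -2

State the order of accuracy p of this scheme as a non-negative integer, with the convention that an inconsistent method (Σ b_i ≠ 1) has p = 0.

0

b = (-13/15, 10/9, -5/3, -2)
c = (0, 2/3, -57/28, 1)
Ac = (0, 0, -4/21, -1117/770)
Σ b_i: (-13/15)·1 + 10/9·1 + (-5/3)·1 + (-2)·1 = -154/45 ≠ 1 ⇒ order 0.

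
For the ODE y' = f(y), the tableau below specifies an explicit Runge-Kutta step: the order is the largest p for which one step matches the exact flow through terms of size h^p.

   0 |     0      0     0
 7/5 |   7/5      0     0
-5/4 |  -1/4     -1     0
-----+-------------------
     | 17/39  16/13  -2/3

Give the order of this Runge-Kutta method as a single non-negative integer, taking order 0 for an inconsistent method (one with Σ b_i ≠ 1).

b = (17/39, 16/13, -2/3)
c = (0, 7/5, -5/4)
Ac = (0, 0, -7/5)
Σ b_i: 17/39·1 + 16/13·1 + (-2/3)·1 = 1 ✓
b·c: 16/13·7/5 + (-2/3)·(-5/4) = 997/390 ≠ 1/2 ⇒ order 1.

1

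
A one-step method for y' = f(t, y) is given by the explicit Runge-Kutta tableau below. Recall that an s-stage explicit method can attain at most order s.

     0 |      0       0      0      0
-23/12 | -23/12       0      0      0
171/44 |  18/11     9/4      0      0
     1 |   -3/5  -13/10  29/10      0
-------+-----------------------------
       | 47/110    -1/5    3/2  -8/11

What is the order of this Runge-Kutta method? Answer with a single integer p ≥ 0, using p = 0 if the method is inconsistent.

b = (47/110, -1/5, 3/2, -8/11)
c = (0, -23/12, 171/44, 1)
Ac = (0, 0, -69/16, 9083/660)
Σ b_i: 47/110·1 + (-1/5)·1 + 3/2·1 + (-8/11)·1 = 1 ✓
b·c: (-1/5)·(-23/12) + 3/2·171/44 + (-8/11)·1 = 7241/1320 ≠ 1/2 ⇒ order 1.

1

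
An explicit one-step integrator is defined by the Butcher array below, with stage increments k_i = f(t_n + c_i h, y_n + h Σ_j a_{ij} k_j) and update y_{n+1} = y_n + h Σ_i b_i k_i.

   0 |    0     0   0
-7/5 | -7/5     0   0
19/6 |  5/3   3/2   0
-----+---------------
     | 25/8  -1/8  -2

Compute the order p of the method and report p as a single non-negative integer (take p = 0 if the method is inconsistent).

1

b = (25/8, -1/8, -2)
c = (0, -7/5, 19/6)
Ac = (0, 0, -21/10)
Σ b_i: 25/8·1 + (-1/8)·1 + (-2)·1 = 1 ✓
b·c: (-1/8)·(-7/5) + (-2)·19/6 = -739/120 ≠ 1/2 ⇒ order 1.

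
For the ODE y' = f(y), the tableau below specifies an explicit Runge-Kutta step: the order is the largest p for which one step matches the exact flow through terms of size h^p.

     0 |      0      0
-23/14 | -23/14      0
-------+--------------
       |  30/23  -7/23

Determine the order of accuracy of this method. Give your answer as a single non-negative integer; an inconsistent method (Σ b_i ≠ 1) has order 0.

b = (30/23, -7/23)
c = (0, -23/14)
Σ b_i: 30/23·1 + (-7/23)·1 = 1 ✓
b·c: (-7/23)·(-23/14) = 1/2 ✓; 2 stages ⇒ order 2.

2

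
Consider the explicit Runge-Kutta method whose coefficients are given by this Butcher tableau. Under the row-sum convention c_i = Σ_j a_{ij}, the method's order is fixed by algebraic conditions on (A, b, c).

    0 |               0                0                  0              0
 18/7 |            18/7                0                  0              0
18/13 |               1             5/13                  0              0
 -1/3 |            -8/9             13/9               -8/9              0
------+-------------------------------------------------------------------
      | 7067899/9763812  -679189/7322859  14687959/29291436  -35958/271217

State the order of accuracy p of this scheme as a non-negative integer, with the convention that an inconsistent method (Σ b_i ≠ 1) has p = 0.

3

b = (7067899/9763812, -679189/7322859, 14687959/29291436, -35958/271217)
c = (0, 18/7, 18/13, -1/3)
Ac = (0, 0, 90/91, 226/91)
Σ b_i: 7067899/9763812·1 + (-679189/7322859)·1 + 14687959/29291436·1 + (-35958/271217)·1 = 1 ✓
b·c: (-679189/7322859)·18/7 + 14687959/29291436·18/13 + (-35958/271217)·(-1/3) = 1/2 ✓
b·c²: (-679189/7322859)·324/49 + 14687959/29291436·324/169 + (-35958/271217)·1/9 = 1/3 ✓
b·Ac: 14687959/29291436·90/91 + (-35958/271217)·226/91 = 1/6 ✓
b·c³: (-679189/7322859)·5832/343 + 14687959/29291436·5832/2197 + (-35958/271217)·(-1/27) = -53533244/222126723 ≠ 1/4 ⇒ order 3.
b·(c∘Ac): 14687959/29291436·1620/1183 + (-35958/271217)·(-226/273) = 1512037/1898519 ≠ 1/8
b·Ac²: 14687959/29291436·1620/637 + (-35958/271217)·64980/8281 = 5797815/24680747 ≠ 1/12
b·A²c: (-35958/271217)·(-80/91) = 221280/1898519 ≠ 1/24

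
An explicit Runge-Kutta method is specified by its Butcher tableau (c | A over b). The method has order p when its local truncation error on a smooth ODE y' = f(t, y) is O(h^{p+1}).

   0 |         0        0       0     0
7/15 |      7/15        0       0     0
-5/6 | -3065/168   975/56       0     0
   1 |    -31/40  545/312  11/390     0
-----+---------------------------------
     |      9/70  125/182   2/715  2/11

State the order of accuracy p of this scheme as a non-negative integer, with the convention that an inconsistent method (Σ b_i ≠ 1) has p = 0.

4

b = (9/70, 125/182, 2/715, 2/11)
c = (0, 7/15, -5/6, 1)
Ac = (0, 0, 65/8, 19/24)
Σ b_i: 9/70·1 + 125/182·1 + 2/715·1 + 2/11·1 = 1 ✓
b·c: 125/182·7/15 + 2/715·(-5/6) + 2/11·1 = 1/2 ✓
b·c²: 125/182·49/225 + 2/715·25/36 + 2/11·1 = 1/3 ✓
b·Ac: 2/715·65/8 + 2/11·19/24 = 1/6 ✓
b·c³: 125/182·343/3375 + 2/715·(-125/216) + 2/11·1 = 1/4 ✓
b·(c∘Ac): 2/715·(-325/48) + 2/11·19/24 = 1/8 ✓
b·Ac²: 2/715·91/24 + 2/11·2/5 = 1/12 ✓
b·A²c: 2/11·11/48 = 1/24 ✓; 4 stages ⇒ order 4.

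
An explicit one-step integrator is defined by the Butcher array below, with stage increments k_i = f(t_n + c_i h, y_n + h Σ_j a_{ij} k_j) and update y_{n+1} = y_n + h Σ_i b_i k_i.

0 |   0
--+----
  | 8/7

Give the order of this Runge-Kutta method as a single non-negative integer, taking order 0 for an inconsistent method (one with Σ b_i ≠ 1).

b = (8/7)
c = (0)
Σ b_i: 8/7·1 = 8/7 ≠ 1 ⇒ order 0.

0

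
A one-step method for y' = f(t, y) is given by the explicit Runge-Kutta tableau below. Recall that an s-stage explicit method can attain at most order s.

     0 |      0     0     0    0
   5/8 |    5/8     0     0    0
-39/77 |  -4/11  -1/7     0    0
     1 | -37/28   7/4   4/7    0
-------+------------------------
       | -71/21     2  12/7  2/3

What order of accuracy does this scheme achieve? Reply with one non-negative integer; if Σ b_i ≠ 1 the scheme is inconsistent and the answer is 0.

1

b = (-71/21, 2, 12/7, 2/3)
c = (0, 5/8, -39/77, 1)
Ac = (0, 0, -5/56, 13873/17248)
Σ b_i: (-71/21)·1 + 2·1 + 12/7·1 + 2/3·1 = 1 ✓
b·c: 2·5/8 + 12/7·(-39/77) + 2/3·1 = 6781/6468 ≠ 1/2 ⇒ order 1.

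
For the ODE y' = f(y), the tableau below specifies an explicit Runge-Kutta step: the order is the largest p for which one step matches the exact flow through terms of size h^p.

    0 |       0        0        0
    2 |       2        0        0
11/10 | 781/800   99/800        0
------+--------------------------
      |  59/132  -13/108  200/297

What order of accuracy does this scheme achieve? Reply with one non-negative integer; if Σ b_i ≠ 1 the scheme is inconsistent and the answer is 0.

3

b = (59/132, -13/108, 200/297)
c = (0, 2, 11/10)
Ac = (0, 0, 99/400)
Σ b_i: 59/132·1 + (-13/108)·1 + 200/297·1 = 1 ✓
b·c: (-13/108)·2 + 200/297·11/10 = 1/2 ✓
b·c²: (-13/108)·4 + 200/297·121/100 = 1/3 ✓
b·Ac: 200/297·99/400 = 1/6 ✓; 3 stages ⇒ order 3.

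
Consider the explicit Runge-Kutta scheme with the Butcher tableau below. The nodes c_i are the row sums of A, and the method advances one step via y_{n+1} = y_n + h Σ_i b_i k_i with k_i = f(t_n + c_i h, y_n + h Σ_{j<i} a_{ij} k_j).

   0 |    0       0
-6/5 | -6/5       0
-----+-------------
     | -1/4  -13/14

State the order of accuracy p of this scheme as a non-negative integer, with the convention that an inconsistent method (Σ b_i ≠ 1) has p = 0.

0

b = (-1/4, -13/14)
c = (0, -6/5)
Σ b_i: (-1/4)·1 + (-13/14)·1 = -33/28 ≠ 1 ⇒ order 0.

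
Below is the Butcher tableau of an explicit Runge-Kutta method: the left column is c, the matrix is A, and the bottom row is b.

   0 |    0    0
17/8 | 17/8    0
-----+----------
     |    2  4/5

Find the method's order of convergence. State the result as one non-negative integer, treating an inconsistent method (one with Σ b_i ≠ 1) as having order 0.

b = (2, 4/5)
c = (0, 17/8)
Σ b_i: 2·1 + 4/5·1 = 14/5 ≠ 1 ⇒ order 0.

0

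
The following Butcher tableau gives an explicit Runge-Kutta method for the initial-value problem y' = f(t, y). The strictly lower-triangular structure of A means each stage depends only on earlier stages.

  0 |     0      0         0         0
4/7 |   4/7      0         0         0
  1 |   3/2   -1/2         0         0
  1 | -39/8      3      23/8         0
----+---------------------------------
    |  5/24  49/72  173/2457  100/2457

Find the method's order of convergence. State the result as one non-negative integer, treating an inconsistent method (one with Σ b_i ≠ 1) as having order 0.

3

b = (5/24, 49/72, 173/2457, 100/2457)
c = (0, 4/7, 1, 1)
Ac = (0, 0, -2/7, 257/56)
Σ b_i: 5/24·1 + 49/72·1 + 173/2457·1 + 100/2457·1 = 1 ✓
b·c: 49/72·4/7 + 173/2457·1 + 100/2457·1 = 1/2 ✓
b·c²: 49/72·16/49 + 173/2457·1 + 100/2457·1 = 1/3 ✓
b·Ac: 173/2457·(-2/7) + 100/2457·257/56 = 1/6 ✓
b·c³: 49/72·64/343 + 173/2457·1 + 100/2457·1 = 5/21 ≠ 1/4 ⇒ order 3.
b·(c∘Ac): 173/2457·(-2/7) + 100/2457·257/56 = 1/6 ≠ 1/8
b·Ac²: 173/2457·(-8/49) + 100/2457·1511/392 = 1667/11466 ≠ 1/12
b·A²c: 100/2457·(-23/28) = -575/17199 ≠ 1/24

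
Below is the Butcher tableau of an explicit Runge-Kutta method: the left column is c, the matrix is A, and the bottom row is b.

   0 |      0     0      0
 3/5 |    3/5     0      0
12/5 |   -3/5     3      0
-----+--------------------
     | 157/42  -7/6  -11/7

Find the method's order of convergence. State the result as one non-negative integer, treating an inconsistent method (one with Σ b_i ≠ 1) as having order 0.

b = (157/42, -7/6, -11/7)
c = (0, 3/5, 12/5)
Ac = (0, 0, 9/5)
Σ b_i: 157/42·1 + (-7/6)·1 + (-11/7)·1 = 1 ✓
b·c: (-7/6)·3/5 + (-11/7)·12/5 = -313/70 ≠ 1/2 ⇒ order 1.

1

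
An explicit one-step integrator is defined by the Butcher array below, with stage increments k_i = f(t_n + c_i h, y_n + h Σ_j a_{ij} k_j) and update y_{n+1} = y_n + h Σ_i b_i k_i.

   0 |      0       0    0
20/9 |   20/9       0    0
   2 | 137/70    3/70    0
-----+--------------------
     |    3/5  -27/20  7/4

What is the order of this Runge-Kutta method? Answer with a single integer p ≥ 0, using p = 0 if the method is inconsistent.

b = (3/5, -27/20, 7/4)
c = (0, 20/9, 2)
Ac = (0, 0, 2/21)
Σ b_i: 3/5·1 + (-27/20)·1 + 7/4·1 = 1 ✓
b·c: (-27/20)·20/9 + 7/4·2 = 1/2 ✓
b·c²: (-27/20)·400/81 + 7/4·4 = 1/3 ✓
b·Ac: 7/4·2/21 = 1/6 ✓; 3 stages ⇒ order 3.

3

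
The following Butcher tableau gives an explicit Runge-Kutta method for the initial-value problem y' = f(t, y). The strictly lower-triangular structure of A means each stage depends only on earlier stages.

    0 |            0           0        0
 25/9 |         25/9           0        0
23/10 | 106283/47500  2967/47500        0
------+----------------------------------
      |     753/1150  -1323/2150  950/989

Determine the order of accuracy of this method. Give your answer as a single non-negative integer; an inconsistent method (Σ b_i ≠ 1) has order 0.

3

b = (753/1150, -1323/2150, 950/989)
c = (0, 25/9, 23/10)
Ac = (0, 0, 989/5700)
Σ b_i: 753/1150·1 + (-1323/2150)·1 + 950/989·1 = 1 ✓
b·c: (-1323/2150)·25/9 + 950/989·23/10 = 1/2 ✓
b·c²: (-1323/2150)·625/81 + 950/989·529/100 = 1/3 ✓
b·Ac: 950/989·989/5700 = 1/6 ✓; 3 stages ⇒ order 3.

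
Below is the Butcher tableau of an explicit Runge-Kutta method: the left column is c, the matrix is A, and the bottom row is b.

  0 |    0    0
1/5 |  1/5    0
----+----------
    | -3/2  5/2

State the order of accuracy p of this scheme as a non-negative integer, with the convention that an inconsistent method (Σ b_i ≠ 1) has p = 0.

2

b = (-3/2, 5/2)
c = (0, 1/5)
Σ b_i: (-3/2)·1 + 5/2·1 = 1 ✓
b·c: 5/2·1/5 = 1/2 ✓; 2 stages ⇒ order 2.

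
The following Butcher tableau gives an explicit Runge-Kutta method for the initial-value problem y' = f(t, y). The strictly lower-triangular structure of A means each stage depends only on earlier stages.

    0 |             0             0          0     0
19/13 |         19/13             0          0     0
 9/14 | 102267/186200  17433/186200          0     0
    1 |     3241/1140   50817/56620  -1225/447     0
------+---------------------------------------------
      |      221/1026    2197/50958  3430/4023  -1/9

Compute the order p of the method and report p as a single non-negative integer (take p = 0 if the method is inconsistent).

4

b = (221/1026, 2197/50958, 3430/4023, -1/9)
c = (0, 19/13, 9/14, 1)
Ac = (0, 0, 1341/9800, -9/20)
Σ b_i: 221/1026·1 + 2197/50958·1 + 3430/4023·1 + (-1/9)·1 = 1 ✓
b·c: 2197/50958·19/13 + 3430/4023·9/14 + (-1/9)·1 = 1/2 ✓
b·c²: 2197/50958·361/169 + 3430/4023·81/196 + (-1/9)·1 = 1/3 ✓
b·Ac: 3430/4023·1341/9800 + (-1/9)·(-9/20) = 1/6 ✓
b·c³: 2197/50958·6859/2197 + 3430/4023·729/2744 + (-1/9)·1 = 1/4 ✓
b·(c∘Ac): 3430/4023·12069/137200 + (-1/9)·(-9/20) = 1/8 ✓
b·Ac²: 3430/4023·25479/127400 + (-1/9)·51/65 = 1/12 ✓
b·A²c: (-1/9)·(-3/8) = 1/24 ✓; 4 stages ⇒ order 4.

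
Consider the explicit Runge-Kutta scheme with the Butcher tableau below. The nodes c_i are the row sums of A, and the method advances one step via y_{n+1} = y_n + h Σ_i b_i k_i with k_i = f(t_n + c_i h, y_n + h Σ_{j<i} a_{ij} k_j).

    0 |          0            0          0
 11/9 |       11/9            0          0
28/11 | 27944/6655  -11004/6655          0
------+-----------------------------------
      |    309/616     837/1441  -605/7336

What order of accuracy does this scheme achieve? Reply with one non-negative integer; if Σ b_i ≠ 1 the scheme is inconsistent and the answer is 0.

b = (309/616, 837/1441, -605/7336)
c = (0, 11/9, 28/11)
Ac = (0, 0, -3668/1815)
Σ b_i: 309/616·1 + 837/1441·1 + (-605/7336)·1 = 1 ✓
b·c: 837/1441·11/9 + (-605/7336)·28/11 = 1/2 ✓
b·c²: 837/1441·121/81 + (-605/7336)·784/121 = 1/3 ✓
b·Ac: (-605/7336)·(-3668/1815) = 1/6 ✓; 3 stages ⇒ order 3.

3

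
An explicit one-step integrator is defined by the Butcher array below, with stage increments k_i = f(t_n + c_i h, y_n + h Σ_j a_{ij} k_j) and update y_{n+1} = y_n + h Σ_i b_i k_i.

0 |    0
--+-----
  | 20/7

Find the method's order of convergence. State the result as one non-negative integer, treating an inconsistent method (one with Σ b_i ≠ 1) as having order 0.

b = (20/7)
c = (0)
Σ b_i: 20/7·1 = 20/7 ≠ 1 ⇒ order 0.

0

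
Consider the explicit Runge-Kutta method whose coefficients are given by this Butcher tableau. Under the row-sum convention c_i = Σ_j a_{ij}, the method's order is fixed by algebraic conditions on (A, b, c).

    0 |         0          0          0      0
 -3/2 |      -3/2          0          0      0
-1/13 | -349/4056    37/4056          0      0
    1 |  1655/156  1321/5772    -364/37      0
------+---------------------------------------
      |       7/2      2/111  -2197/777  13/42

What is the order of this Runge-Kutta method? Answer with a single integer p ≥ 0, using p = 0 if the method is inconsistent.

b = (7/2, 2/111, -2197/777, 13/42)
c = (0, -3/2, -1/13, 1)
Ac = (0, 0, -37/2704, 43/104)
Σ b_i: 7/2·1 + 2/111·1 + (-2197/777)·1 + 13/42·1 = 1 ✓
b·c: 2/111·(-3/2) + (-2197/777)·(-1/13) + 13/42·1 = 1/2 ✓
b·c²: 2/111·9/4 + (-2197/777)·1/169 + 13/42·1 = 1/3 ✓
b·Ac: (-2197/777)·(-37/2704) + 13/42·43/104 = 1/6 ✓
b·c³: 2/111·(-27/8) + (-2197/777)·(-1/2197) + 13/42·1 = 1/4 ✓
b·(c∘Ac): (-2197/777)·37/35152 + 13/42·43/104 = 1/8 ✓
b·Ac²: (-2197/777)·111/5408 + 13/42·95/208 = 1/12 ✓
b·A²c: 13/42·7/52 = 1/24 ✓; 4 stages ⇒ order 4.

4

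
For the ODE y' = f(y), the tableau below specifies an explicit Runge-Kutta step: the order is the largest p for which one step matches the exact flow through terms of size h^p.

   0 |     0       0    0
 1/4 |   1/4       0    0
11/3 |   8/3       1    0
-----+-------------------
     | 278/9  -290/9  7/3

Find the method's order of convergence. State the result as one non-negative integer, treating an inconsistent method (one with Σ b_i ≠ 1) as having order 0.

2

b = (278/9, -290/9, 7/3)
c = (0, 1/4, 11/3)
Ac = (0, 0, 1/4)
Σ b_i: 278/9·1 + (-290/9)·1 + 7/3·1 = 1 ✓
b·c: (-290/9)·1/4 + 7/3·11/3 = 1/2 ✓
b·c²: (-290/9)·1/16 + 7/3·121/9 = 6341/216 ≠ 1/3 ⇒ order 2.
b·Ac: 7/3·1/4 = 7/12 ≠ 1/6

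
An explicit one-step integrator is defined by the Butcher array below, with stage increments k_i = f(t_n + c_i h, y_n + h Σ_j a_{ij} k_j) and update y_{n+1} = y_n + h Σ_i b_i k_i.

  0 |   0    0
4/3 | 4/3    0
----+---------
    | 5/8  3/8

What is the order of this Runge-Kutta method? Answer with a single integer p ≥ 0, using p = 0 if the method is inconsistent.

b = (5/8, 3/8)
c = (0, 4/3)
Σ b_i: 5/8·1 + 3/8·1 = 1 ✓
b·c: 3/8·4/3 = 1/2 ✓; 2 stages ⇒ order 2.

2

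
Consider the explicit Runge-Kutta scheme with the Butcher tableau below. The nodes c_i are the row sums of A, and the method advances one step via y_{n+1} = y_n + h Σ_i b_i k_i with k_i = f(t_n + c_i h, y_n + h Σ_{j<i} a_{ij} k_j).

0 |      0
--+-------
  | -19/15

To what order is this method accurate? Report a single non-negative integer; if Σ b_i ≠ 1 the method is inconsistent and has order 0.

0

b = (-19/15)
c = (0)
Σ b_i: (-19/15)·1 = -19/15 ≠ 1 ⇒ order 0.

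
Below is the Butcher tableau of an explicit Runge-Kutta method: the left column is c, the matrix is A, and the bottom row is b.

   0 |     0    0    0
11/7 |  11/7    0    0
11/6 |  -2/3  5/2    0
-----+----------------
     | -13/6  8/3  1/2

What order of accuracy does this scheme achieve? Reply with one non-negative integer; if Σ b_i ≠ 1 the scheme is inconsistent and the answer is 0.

1

b = (-13/6, 8/3, 1/2)
c = (0, 11/7, 11/6)
Ac = (0, 0, 55/14)
Σ b_i: (-13/6)·1 + 8/3·1 + 1/2·1 = 1 ✓
b·c: 8/3·11/7 + 1/2·11/6 = 143/28 ≠ 1/2 ⇒ order 1.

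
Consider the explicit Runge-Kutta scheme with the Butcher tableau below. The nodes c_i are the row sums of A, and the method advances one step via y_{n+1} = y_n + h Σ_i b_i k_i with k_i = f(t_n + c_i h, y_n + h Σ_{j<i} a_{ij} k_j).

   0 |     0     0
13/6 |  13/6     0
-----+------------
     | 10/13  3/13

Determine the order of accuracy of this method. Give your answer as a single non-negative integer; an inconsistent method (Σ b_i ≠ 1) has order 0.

2

b = (10/13, 3/13)
c = (0, 13/6)
Σ b_i: 10/13·1 + 3/13·1 = 1 ✓
b·c: 3/13·13/6 = 1/2 ✓; 2 stages ⇒ order 2.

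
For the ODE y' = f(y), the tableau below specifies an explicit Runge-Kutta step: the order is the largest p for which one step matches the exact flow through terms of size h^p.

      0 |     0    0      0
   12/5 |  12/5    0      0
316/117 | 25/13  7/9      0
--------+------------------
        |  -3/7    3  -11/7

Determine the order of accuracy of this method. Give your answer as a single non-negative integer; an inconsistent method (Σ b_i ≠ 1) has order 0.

1

b = (-3/7, 3, -11/7)
c = (0, 12/5, 316/117)
Ac = (0, 0, 28/15)
Σ b_i: (-3/7)·1 + 3·1 + (-11/7)·1 = 1 ✓
b·c: 3·12/5 + (-11/7)·316/117 = 12104/4095 ≠ 1/2 ⇒ order 1.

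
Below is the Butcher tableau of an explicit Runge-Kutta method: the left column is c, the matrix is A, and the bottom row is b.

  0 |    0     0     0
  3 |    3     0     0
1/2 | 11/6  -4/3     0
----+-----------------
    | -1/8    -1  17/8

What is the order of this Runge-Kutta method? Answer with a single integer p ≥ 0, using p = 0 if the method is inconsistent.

b = (-1/8, -1, 17/8)
c = (0, 3, 1/2)
Ac = (0, 0, -4)
Σ b_i: (-1/8)·1 + (-1)·1 + 17/8·1 = 1 ✓
b·c: (-1)·3 + 17/8·1/2 = -31/16 ≠ 1/2 ⇒ order 1.

1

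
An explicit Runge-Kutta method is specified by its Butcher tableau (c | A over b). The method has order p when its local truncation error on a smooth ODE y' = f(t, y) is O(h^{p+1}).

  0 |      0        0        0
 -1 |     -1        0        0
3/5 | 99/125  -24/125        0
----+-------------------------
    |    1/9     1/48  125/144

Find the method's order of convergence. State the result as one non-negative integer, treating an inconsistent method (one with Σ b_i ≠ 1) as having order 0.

b = (1/9, 1/48, 125/144)
c = (0, -1, 3/5)
Ac = (0, 0, 24/125)
Σ b_i: 1/9·1 + 1/48·1 + 125/144·1 = 1 ✓
b·c: 1/48·(-1) + 125/144·3/5 = 1/2 ✓
b·c²: 1/48·1 + 125/144·9/25 = 1/3 ✓
b·Ac: 125/144·24/125 = 1/6 ✓; 3 stages ⇒ order 3.

3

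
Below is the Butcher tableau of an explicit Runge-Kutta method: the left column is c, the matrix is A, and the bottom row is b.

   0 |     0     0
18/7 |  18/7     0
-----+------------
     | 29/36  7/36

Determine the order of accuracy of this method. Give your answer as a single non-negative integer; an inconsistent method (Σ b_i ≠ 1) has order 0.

b = (29/36, 7/36)
c = (0, 18/7)
Σ b_i: 29/36·1 + 7/36·1 = 1 ✓
b·c: 7/36·18/7 = 1/2 ✓; 2 stages ⇒ order 2.

2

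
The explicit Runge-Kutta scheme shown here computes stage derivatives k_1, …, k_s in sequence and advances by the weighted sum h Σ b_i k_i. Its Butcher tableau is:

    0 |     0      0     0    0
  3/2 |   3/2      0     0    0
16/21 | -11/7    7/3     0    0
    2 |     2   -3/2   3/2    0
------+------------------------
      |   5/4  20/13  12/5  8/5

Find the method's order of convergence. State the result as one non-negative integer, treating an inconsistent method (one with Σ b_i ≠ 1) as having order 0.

0

b = (5/4, 20/13, 12/5, 8/5)
c = (0, 3/2, 16/21, 2)
Ac = (0, 0, 7/2, -31/28)
Σ b_i: 5/4·1 + 20/13·1 + 12/5·1 + 8/5·1 = 353/52 ≠ 1 ⇒ order 0.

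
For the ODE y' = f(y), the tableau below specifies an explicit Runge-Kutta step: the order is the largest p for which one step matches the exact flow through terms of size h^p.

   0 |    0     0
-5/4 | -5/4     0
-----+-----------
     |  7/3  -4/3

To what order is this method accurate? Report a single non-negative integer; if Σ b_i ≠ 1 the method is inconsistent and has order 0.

b = (7/3, -4/3)
c = (0, -5/4)
Σ b_i: 7/3·1 + (-4/3)·1 = 1 ✓
b·c: (-4/3)·(-5/4) = 5/3 ≠ 1/2 ⇒ order 1.

1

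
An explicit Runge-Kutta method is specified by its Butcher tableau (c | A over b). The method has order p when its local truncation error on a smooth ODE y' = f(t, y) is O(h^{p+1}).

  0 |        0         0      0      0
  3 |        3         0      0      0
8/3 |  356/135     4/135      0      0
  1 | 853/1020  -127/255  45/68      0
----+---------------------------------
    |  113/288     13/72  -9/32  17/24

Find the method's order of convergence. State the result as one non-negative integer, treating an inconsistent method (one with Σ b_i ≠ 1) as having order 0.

b = (113/288, 13/72, -9/32, 17/24)
c = (0, 3, 8/3, 1)
Ac = (0, 0, 4/45, 23/85)
Σ b_i: 113/288·1 + 13/72·1 + (-9/32)·1 + 17/24·1 = 1 ✓
b·c: 13/72·3 + (-9/32)·8/3 + 17/24·1 = 1/2 ✓
b·c²: 13/72·9 + (-9/32)·64/9 + 17/24·1 = 1/3 ✓
b·Ac: (-9/32)·4/45 + 17/24·23/85 = 1/6 ✓
b·c³: 13/72·27 + (-9/32)·512/27 + 17/24·1 = 1/4 ✓
b·(c∘Ac): (-9/32)·32/135 + 17/24·23/85 = 1/8 ✓
b·Ac²: (-9/32)·4/15 + 17/24·19/85 = 1/12 ✓
b·A²c: 17/24·1/17 = 1/24 ✓; 4 stages ⇒ order 4.

4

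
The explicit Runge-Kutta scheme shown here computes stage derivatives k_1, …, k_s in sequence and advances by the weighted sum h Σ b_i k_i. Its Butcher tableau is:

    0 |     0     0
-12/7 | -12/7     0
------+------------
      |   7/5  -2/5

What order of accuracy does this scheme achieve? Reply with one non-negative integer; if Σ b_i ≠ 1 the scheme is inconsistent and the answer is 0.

b = (7/5, -2/5)
c = (0, -12/7)
Σ b_i: 7/5·1 + (-2/5)·1 = 1 ✓
b·c: (-2/5)·(-12/7) = 24/35 ≠ 1/2 ⇒ order 1.

1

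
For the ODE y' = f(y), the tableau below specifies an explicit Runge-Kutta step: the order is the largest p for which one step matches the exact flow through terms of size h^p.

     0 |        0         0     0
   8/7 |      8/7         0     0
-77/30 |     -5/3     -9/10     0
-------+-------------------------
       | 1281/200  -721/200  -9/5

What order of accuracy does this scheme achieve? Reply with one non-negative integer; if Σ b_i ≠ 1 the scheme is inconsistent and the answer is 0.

2

b = (1281/200, -721/200, -9/5)
c = (0, 8/7, -77/30)
Ac = (0, 0, -36/35)
Σ b_i: 1281/200·1 + (-721/200)·1 + (-9/5)·1 = 1 ✓
b·c: (-721/200)·8/7 + (-9/5)·(-77/30) = 1/2 ✓
b·c²: (-721/200)·64/49 + (-9/5)·5929/900 = -57983/3500 ≠ 1/3 ⇒ order 2.
b·Ac: (-9/5)·(-36/35) = 324/175 ≠ 1/6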